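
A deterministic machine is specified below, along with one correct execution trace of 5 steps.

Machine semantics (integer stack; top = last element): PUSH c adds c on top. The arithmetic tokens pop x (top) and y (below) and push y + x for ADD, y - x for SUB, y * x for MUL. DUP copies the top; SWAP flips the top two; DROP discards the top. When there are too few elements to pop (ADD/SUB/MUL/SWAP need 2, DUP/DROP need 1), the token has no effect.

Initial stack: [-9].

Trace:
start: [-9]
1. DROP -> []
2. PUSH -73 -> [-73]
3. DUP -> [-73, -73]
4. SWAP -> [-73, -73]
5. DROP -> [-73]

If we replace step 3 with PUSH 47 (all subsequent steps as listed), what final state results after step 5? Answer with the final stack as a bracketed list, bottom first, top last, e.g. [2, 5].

(re-executing from step 3 with the substitution; state before step 3: [-73])
3. PUSH 47 -> [-73, 47]
4. SWAP -> [47, -73]
5. DROP -> [47]

[47]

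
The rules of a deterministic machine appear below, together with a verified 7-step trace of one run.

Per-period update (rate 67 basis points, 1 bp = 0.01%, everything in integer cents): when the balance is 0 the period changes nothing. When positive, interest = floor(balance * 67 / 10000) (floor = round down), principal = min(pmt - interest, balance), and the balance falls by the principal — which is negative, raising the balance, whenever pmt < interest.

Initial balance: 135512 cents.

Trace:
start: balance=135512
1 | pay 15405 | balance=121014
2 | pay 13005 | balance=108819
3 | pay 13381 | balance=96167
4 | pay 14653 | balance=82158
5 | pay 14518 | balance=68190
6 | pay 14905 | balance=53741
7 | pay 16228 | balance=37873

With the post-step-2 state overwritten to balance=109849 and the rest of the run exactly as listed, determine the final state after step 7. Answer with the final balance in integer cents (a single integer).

38937

state after step 2 := balance=109849
3 | pay 13381 | balance=97203
4 | pay 14653 | balance=83201
5 | pay 14518 | balance=69240
6 | pay 14905 | balance=54798
7 | pay 16228 | balance=38937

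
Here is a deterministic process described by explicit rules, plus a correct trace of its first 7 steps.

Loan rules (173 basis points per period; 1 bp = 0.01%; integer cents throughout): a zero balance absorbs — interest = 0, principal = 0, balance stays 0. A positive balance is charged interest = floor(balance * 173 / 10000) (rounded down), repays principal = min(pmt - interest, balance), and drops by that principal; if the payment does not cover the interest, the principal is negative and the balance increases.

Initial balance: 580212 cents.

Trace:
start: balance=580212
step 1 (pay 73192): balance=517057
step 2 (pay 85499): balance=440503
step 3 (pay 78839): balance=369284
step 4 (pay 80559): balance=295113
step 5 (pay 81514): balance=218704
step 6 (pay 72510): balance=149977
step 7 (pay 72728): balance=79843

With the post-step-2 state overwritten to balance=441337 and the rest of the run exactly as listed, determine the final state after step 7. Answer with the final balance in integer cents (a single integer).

80753

state after step 2 := balance=441337
step 3 (pay 78839): balance=370133
step 4 (pay 80559): balance=295977
step 5 (pay 81514): balance=219583
step 6 (pay 72510): balance=150871
step 7 (pay 72728): balance=80753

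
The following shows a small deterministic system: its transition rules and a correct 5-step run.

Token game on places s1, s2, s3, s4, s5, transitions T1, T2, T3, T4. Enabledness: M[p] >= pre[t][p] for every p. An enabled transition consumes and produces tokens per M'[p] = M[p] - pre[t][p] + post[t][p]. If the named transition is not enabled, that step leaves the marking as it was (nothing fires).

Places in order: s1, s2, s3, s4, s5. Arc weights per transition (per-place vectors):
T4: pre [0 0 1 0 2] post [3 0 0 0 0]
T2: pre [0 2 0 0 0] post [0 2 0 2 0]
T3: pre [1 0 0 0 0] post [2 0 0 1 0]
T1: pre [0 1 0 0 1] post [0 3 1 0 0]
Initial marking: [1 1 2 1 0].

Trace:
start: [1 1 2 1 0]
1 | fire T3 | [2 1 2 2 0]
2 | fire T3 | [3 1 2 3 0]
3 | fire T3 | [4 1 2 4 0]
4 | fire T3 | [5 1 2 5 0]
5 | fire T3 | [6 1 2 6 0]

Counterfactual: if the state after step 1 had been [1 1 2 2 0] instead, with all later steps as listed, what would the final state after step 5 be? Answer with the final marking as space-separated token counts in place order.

5 1 2 6 0

state after step 1 := [1 1 2 2 0]
2 | fire T3 | [2 1 2 3 0]
3 | fire T3 | [3 1 2 4 0]
4 | fire T3 | [4 1 2 5 0]
5 | fire T3 | [5 1 2 6 0]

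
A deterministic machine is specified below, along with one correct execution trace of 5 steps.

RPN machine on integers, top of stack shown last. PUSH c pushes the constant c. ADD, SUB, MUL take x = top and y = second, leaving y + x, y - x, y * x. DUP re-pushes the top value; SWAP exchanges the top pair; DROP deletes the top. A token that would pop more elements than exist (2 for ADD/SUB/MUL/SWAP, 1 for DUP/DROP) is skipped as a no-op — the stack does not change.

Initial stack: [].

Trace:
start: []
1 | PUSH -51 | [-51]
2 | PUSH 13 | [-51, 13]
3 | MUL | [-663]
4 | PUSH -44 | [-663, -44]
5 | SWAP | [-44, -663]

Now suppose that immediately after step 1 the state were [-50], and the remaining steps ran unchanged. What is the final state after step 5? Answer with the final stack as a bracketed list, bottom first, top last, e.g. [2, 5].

[-44, -650]

state after step 1 := [-50]
2 | PUSH 13 | [-50, 13]
3 | MUL | [-650]
4 | PUSH -44 | [-650, -44]
5 | SWAP | [-44, -650]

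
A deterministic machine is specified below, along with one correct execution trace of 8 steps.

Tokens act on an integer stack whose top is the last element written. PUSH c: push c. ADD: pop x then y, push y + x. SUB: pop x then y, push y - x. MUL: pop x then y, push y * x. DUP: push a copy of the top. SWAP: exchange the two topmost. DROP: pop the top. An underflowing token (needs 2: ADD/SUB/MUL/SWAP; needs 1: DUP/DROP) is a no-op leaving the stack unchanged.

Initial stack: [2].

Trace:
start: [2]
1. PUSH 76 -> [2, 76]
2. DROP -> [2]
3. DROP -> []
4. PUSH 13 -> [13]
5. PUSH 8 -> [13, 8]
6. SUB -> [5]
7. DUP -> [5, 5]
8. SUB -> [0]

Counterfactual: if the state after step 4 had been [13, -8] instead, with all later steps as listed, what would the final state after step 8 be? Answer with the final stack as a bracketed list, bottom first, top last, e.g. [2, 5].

[13, 0]

state after step 4 := [13, -8]
5. PUSH 8 -> [13, -8, 8]
6. SUB -> [13, -16]
7. DUP -> [13, -16, -16]
8. SUB -> [13, 0]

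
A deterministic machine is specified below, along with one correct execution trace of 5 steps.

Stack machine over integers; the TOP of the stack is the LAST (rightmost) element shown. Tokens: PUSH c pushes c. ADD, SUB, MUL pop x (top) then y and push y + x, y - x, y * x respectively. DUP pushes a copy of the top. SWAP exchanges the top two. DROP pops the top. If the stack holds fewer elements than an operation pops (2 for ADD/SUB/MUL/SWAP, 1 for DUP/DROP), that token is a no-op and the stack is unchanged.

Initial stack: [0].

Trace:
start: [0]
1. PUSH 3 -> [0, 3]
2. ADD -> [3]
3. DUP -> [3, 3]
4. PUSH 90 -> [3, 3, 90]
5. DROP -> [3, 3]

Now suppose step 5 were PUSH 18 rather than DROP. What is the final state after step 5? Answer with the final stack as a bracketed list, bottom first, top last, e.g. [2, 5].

(re-executing from step 5 with the substitution; state before step 5: [3, 3, 90])
5. PUSH 18 -> [3, 3, 90, 18]

[3, 3, 90, 18]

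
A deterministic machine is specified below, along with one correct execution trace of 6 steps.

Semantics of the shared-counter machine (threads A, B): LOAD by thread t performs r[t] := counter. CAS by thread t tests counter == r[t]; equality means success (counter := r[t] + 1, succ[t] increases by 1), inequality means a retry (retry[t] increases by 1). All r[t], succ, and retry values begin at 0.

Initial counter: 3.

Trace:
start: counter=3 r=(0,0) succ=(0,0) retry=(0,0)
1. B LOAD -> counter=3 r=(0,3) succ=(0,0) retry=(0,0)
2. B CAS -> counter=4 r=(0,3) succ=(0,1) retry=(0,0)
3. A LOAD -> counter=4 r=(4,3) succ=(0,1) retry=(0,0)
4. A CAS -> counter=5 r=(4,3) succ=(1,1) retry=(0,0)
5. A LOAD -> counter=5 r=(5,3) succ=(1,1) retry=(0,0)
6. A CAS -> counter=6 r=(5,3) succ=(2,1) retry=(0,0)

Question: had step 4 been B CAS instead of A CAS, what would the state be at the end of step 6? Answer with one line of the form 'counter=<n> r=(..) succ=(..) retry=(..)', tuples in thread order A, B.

(re-executing from step 4 with the substitution; state before step 4: counter=4 r=(4,3) succ=(0,1) retry=(0,0))
4. B CAS -> counter=4 r=(4,3) succ=(0,1) retry=(0,1)
5. A LOAD -> counter=4 r=(4,3) succ=(0,1) retry=(0,1)
6. A CAS -> counter=5 r=(4,3) succ=(1,1) retry=(0,1)

counter=5 r=(4,3) succ=(1,1) retry=(0,1)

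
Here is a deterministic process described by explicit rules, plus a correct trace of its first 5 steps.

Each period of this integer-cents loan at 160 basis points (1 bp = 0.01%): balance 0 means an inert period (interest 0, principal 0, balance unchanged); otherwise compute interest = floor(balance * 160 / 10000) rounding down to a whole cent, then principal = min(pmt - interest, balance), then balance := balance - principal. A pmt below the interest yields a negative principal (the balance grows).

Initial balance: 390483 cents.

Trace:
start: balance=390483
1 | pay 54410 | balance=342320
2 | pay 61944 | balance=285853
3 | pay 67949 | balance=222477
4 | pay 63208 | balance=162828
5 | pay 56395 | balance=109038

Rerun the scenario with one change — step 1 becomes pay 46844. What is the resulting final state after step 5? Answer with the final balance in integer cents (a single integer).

(re-executing from step 1 with the substitution; state before step 1: balance=390483)
1 | pay 46844 | balance=349886
2 | pay 61944 | balance=293540
3 | pay 67949 | balance=230287
4 | pay 63208 | balance=170763
5 | pay 56395 | balance=117100

117100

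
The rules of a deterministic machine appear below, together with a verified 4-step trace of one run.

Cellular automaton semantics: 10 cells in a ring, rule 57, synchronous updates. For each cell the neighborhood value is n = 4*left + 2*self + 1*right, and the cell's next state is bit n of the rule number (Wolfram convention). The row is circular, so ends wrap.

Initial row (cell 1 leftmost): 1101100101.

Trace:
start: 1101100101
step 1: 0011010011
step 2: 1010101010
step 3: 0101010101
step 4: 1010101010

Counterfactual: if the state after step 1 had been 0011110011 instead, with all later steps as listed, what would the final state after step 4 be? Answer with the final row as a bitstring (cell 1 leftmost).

state after step 1 := 0011110011
step 2: 1010001010
step 3: 0101100101
step 4: 1011010010

1011010010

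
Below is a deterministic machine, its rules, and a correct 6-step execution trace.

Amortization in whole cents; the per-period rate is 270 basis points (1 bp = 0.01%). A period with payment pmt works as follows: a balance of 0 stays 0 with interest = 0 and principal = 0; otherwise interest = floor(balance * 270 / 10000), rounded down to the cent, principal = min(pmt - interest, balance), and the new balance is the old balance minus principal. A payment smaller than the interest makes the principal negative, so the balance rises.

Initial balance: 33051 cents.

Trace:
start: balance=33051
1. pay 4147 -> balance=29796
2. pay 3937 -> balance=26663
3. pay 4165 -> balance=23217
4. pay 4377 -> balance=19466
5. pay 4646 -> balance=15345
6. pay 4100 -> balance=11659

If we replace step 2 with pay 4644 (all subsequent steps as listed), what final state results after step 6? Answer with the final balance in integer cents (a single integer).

(re-executing from step 2 with the substitution; state before step 2: balance=29796)
2. pay 4644 -> balance=25956
3. pay 4165 -> balance=22491
4. pay 4377 -> balance=18721
5. pay 4646 -> balance=14580
6. pay 4100 -> balance=10873

10873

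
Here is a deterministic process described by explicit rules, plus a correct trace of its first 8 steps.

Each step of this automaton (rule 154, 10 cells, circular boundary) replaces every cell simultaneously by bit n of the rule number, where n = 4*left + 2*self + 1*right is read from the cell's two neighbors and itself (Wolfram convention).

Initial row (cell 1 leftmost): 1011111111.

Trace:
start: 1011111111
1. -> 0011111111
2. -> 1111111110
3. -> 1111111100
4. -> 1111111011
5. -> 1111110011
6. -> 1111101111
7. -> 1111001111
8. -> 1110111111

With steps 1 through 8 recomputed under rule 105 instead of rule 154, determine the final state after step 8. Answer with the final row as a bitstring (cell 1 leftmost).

1010111110

(re-executing steps 1..8 under rule 105; state before step 1: 1011111111)
1. -> 1110000000
2. -> 1010111110
3. -> 0101100011
4. -> 1011101011
5. -> 1110110110
6. -> 1011111111
7. -> 1110000000
8. -> 1010111110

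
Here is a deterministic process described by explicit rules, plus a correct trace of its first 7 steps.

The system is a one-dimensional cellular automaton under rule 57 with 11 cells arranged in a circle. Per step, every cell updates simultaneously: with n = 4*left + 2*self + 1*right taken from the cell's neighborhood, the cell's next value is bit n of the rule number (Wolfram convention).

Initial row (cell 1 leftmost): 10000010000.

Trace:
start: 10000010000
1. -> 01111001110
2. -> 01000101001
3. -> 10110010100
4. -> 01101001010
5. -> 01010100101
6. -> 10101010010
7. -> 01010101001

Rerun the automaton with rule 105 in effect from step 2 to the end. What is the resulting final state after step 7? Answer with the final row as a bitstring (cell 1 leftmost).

(re-executing steps 2..7 under rule 105; state before step 2: 01111001110)
2. -> 01001001010
3. -> 00000000100
4. -> 11111110001
5. -> 00000010101
6. -> 01111001010
7. -> 01001000100

01001000100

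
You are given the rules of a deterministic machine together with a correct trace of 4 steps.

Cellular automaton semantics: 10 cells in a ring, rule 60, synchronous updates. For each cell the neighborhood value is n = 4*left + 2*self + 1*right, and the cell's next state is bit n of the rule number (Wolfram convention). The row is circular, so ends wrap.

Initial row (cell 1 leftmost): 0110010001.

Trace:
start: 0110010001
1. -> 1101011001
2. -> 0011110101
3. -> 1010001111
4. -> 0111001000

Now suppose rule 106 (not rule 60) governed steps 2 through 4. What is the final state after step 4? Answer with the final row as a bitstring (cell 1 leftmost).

0000111000

(re-executing steps 2..4 under rule 106; state before step 2: 1101011001)
2. -> 0110111011
3. -> 1111101111
4. -> 0000111000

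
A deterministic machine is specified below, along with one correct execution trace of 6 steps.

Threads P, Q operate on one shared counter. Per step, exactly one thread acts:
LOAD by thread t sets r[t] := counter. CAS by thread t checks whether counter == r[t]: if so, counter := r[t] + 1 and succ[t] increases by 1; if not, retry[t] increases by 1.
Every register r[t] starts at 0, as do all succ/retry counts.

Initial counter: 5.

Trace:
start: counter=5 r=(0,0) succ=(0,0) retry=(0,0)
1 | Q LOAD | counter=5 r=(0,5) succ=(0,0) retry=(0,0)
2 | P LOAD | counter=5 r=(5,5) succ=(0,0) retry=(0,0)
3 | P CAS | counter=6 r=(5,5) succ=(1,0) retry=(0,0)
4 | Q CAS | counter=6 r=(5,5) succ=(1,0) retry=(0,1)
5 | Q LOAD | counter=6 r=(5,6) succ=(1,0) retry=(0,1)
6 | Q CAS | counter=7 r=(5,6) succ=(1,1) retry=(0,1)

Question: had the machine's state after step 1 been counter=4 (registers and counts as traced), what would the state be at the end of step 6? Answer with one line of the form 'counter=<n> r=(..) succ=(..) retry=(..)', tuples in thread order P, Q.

counter=7 r=(4,6) succ=(1,2) retry=(0,0)

state after step 1 := counter=4 r=(0,5) succ=(0,0) retry=(0,0)
2 | P LOAD | counter=4 r=(4,5) succ=(0,0) retry=(0,0)
3 | P CAS | counter=5 r=(4,5) succ=(1,0) retry=(0,0)
4 | Q CAS | counter=6 r=(4,5) succ=(1,1) retry=(0,0)
5 | Q LOAD | counter=6 r=(4,6) succ=(1,1) retry=(0,0)
6 | Q CAS | counter=7 r=(4,6) succ=(1,2) retry=(0,0)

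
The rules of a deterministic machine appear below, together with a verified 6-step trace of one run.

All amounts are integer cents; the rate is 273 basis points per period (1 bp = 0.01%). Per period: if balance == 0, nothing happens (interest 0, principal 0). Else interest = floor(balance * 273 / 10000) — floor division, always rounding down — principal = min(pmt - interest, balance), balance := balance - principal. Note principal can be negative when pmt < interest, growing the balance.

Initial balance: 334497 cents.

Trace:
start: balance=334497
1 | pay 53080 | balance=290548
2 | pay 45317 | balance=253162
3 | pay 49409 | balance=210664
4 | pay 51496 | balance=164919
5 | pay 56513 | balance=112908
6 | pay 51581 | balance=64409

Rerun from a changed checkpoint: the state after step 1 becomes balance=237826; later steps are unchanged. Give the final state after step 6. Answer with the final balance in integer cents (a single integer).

state after step 1 := balance=237826
2 | pay 45317 | balance=199001
3 | pay 49409 | balance=155024
4 | pay 51496 | balance=107760
5 | pay 56513 | balance=54188
6 | pay 51581 | balance=4086

4086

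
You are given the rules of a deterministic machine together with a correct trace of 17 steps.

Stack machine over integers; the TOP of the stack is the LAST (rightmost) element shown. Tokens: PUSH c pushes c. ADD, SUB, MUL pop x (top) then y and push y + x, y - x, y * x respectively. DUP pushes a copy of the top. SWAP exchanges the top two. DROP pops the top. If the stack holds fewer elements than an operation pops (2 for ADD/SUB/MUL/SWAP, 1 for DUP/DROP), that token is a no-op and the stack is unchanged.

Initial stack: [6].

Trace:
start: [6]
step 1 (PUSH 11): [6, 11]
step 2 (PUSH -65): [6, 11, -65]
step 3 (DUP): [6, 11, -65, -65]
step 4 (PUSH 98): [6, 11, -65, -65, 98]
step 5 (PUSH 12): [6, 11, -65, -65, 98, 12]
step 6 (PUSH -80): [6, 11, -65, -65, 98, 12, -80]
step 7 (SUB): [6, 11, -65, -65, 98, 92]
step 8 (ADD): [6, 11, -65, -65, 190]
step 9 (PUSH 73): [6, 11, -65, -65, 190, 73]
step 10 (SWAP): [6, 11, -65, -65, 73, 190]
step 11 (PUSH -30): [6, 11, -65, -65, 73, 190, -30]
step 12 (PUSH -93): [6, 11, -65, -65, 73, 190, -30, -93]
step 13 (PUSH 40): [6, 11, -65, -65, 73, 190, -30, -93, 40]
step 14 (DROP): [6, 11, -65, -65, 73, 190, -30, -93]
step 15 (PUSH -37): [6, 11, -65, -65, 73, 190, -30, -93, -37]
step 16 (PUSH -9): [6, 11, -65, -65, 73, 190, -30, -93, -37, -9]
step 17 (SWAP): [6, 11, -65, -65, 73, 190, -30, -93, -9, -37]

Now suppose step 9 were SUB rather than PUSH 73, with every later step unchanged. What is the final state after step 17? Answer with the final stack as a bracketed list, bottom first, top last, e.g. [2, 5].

(re-executing from step 9 with the substitution; state before step 9: [6, 11, -65, -65, 190])
step 9 (SUB): [6, 11, -65, -255]
step 10 (SWAP): [6, 11, -255, -65]
step 11 (PUSH -30): [6, 11, -255, -65, -30]
step 12 (PUSH -93): [6, 11, -255, -65, -30, -93]
step 13 (PUSH 40): [6, 11, -255, -65, -30, -93, 40]
step 14 (DROP): [6, 11, -255, -65, -30, -93]
step 15 (PUSH -37): [6, 11, -255, -65, -30, -93, -37]
step 16 (PUSH -9): [6, 11, -255, -65, -30, -93, -37, -9]
step 17 (SWAP): [6, 11, -255, -65, -30, -93, -9, -37]

[6, 11, -255, -65, -30, -93, -9, -37]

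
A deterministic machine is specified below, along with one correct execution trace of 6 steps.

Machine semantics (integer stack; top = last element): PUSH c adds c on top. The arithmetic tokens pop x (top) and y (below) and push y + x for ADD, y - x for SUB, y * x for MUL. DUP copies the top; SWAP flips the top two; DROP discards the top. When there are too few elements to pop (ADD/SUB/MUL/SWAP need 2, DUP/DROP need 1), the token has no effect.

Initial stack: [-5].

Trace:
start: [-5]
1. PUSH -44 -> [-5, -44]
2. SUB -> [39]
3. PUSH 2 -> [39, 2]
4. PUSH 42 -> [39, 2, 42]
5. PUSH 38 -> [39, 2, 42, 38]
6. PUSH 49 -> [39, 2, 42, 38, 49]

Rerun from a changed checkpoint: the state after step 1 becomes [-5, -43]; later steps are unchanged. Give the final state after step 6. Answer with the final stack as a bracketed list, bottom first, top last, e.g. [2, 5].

state after step 1 := [-5, -43]
2. SUB -> [38]
3. PUSH 2 -> [38, 2]
4. PUSH 42 -> [38, 2, 42]
5. PUSH 38 -> [38, 2, 42, 38]
6. PUSH 49 -> [38, 2, 42, 38, 49]

[38, 2, 42, 38, 49]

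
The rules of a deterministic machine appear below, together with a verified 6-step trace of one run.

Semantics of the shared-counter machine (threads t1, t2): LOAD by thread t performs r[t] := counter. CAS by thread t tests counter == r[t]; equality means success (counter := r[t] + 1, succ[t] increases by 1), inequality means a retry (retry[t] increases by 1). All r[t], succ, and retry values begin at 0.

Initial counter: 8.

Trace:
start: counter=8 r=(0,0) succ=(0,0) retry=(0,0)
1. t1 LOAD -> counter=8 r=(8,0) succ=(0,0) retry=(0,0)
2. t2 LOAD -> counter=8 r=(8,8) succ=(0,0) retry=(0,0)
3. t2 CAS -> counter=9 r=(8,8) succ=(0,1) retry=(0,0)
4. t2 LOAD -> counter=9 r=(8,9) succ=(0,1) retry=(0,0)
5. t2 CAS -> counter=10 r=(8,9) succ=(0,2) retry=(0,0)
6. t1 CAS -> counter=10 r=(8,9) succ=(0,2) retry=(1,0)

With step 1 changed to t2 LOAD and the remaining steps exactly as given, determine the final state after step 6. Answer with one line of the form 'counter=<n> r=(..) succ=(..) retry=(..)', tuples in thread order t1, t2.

counter=10 r=(0,9) succ=(0,2) retry=(1,0)

(re-executing from step 1 with the substitution; state before step 1: counter=8 r=(0,0) succ=(0,0) retry=(0,0))
1. t2 LOAD -> counter=8 r=(0,8) succ=(0,0) retry=(0,0)
2. t2 LOAD -> counter=8 r=(0,8) succ=(0,0) retry=(0,0)
3. t2 CAS -> counter=9 r=(0,8) succ=(0,1) retry=(0,0)
4. t2 LOAD -> counter=9 r=(0,9) succ=(0,1) retry=(0,0)
5. t2 CAS -> counter=10 r=(0,9) succ=(0,2) retry=(0,0)
6. t1 CAS -> counter=10 r=(0,9) succ=(0,2) retry=(1,0)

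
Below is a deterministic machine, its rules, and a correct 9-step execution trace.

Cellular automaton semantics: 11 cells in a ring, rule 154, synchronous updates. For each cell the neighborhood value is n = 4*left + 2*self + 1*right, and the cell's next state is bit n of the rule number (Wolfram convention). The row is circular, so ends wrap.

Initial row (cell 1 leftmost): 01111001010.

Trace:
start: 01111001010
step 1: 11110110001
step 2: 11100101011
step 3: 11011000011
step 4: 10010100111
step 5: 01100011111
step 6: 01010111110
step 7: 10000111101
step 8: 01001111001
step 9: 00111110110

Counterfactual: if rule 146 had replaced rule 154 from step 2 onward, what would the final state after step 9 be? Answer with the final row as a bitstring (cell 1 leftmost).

(re-executing steps 2..9 under rule 146; state before step 2: 11110110001)
step 2: 11100001010
step 3: 01010010000
step 4: 10001101000
step 5: 01010000101
step 6: 00001001000
step 7: 00010110100
step 8: 00100000010
step 9: 01010000101

01010000101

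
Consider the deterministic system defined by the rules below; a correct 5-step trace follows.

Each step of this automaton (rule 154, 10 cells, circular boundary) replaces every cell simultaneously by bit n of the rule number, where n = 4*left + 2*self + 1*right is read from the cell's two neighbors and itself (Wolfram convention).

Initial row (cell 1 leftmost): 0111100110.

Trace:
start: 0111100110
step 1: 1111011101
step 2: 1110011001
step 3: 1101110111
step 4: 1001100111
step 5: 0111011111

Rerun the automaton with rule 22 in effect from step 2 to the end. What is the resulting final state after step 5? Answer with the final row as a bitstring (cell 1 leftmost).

(re-executing steps 2..5 under rule 22; state before step 2: 1111011101)
step 2: 0000000000
step 3: 0000000000
step 4: 0000000000
step 5: 0000000000

0000000000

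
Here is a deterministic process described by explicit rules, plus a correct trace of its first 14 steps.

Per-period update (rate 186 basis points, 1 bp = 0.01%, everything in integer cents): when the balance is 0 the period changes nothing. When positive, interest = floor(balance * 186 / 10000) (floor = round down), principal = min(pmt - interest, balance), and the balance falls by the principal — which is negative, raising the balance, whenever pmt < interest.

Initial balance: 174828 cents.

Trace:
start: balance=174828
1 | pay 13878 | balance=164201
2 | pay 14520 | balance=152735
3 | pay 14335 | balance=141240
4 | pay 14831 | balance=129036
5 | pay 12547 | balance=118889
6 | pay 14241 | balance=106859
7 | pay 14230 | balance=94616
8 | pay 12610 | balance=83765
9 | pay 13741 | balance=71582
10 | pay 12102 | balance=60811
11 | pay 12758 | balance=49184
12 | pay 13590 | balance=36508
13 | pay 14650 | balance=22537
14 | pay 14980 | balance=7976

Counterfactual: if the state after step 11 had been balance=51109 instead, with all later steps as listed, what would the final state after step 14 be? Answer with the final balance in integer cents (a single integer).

state after step 11 := balance=51109
12 | pay 13590 | balance=38469
13 | pay 14650 | balance=24534
14 | pay 14980 | balance=10010

10010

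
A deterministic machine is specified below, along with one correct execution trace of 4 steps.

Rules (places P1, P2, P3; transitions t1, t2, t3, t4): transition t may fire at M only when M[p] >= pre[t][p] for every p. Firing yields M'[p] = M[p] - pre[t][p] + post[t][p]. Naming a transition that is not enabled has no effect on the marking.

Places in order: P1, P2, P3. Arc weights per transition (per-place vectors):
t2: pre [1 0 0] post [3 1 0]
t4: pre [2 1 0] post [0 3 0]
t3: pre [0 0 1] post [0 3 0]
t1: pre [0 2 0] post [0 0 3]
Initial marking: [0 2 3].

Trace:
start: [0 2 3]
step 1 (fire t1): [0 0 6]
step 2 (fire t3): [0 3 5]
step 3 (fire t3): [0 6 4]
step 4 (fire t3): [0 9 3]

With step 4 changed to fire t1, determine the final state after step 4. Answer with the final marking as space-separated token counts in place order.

(re-executing from step 4 with the substitution; state before step 4: [0 6 4])
step 4 (fire t1): [0 4 7]

0 4 7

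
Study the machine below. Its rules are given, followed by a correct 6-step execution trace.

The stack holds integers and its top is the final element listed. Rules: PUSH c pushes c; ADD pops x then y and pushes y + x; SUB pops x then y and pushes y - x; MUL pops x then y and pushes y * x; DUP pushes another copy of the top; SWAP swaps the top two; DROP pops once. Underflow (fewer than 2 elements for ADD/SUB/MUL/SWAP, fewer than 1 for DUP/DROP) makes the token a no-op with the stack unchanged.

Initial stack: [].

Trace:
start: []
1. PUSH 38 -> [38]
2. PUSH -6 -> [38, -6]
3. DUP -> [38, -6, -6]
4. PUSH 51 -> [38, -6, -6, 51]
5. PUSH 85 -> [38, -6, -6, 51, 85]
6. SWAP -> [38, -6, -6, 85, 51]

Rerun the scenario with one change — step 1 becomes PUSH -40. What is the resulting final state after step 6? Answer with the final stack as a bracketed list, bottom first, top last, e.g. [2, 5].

(re-executing from step 1 with the substitution; state before step 1: [])
1. PUSH -40 -> [-40]
2. PUSH -6 -> [-40, -6]
3. DUP -> [-40, -6, -6]
4. PUSH 51 -> [-40, -6, -6, 51]
5. PUSH 85 -> [-40, -6, -6, 51, 85]
6. SWAP -> [-40, -6, -6, 85, 51]

[-40, -6, -6, 85, 51]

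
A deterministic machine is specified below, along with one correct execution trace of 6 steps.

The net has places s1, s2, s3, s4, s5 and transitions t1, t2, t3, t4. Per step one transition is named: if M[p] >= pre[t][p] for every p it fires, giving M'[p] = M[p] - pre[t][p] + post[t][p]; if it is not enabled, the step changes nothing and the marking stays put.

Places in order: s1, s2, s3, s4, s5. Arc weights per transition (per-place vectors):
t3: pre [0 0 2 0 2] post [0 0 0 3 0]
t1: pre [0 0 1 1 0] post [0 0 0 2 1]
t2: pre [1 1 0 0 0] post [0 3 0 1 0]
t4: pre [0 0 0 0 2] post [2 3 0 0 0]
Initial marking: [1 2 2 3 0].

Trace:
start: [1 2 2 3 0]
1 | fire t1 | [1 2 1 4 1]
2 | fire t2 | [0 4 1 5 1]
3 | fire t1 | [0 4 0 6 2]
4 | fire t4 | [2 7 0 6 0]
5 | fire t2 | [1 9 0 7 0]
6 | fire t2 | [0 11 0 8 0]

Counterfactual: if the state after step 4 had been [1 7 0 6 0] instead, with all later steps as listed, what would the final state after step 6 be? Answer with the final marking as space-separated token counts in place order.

0 9 0 7 0

state after step 4 := [1 7 0 6 0]
5 | fire t2 | [0 9 0 7 0]
6 | fire t2 | [0 9 0 7 0]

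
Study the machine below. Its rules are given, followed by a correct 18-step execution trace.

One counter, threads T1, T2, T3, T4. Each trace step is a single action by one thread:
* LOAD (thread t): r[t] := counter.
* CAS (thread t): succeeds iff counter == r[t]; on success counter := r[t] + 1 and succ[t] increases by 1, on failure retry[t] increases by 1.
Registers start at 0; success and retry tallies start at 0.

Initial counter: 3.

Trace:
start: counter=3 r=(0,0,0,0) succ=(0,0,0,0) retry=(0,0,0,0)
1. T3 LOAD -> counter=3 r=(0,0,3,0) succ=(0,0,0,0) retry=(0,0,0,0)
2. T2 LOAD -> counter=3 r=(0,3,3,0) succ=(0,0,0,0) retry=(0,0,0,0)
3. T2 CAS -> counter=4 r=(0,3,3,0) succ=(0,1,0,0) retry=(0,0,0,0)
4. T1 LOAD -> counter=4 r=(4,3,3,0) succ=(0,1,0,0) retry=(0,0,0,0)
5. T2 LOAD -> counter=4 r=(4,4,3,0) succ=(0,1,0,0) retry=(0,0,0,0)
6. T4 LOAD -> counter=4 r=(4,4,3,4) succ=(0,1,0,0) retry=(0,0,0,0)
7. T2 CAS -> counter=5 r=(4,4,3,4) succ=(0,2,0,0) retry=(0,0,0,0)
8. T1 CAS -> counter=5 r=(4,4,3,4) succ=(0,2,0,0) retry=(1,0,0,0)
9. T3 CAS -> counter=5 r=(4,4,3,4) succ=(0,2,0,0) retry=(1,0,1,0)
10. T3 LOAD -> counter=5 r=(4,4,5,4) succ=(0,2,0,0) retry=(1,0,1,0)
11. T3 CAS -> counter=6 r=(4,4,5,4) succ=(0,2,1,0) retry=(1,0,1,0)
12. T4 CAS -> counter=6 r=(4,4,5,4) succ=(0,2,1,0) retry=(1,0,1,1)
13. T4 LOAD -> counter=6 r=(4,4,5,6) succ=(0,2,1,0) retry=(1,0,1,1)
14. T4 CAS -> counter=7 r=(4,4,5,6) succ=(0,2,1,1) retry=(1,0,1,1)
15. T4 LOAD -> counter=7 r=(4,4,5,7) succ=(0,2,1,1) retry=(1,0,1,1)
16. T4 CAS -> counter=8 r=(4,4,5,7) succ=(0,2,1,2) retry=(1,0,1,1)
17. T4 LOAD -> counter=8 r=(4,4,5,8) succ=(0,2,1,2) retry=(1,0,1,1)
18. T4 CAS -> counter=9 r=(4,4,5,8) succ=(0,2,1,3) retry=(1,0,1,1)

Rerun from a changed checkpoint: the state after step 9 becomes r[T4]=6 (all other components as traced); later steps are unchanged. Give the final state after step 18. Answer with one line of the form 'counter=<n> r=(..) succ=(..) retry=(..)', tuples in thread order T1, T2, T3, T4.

state after step 9 := counter=5 r=(4,4,3,6) succ=(0,2,0,0) retry=(1,0,1,0)
10. T3 LOAD -> counter=5 r=(4,4,5,6) succ=(0,2,0,0) retry=(1,0,1,0)
11. T3 CAS -> counter=6 r=(4,4,5,6) succ=(0,2,1,0) retry=(1,0,1,0)
12. T4 CAS -> counter=7 r=(4,4,5,6) succ=(0,2,1,1) retry=(1,0,1,0)
13. T4 LOAD -> counter=7 r=(4,4,5,7) succ=(0,2,1,1) retry=(1,0,1,0)
14. T4 CAS -> counter=8 r=(4,4,5,7) succ=(0,2,1,2) retry=(1,0,1,0)
15. T4 LOAD -> counter=8 r=(4,4,5,8) succ=(0,2,1,2) retry=(1,0,1,0)
16. T4 CAS -> counter=9 r=(4,4,5,8) succ=(0,2,1,3) retry=(1,0,1,0)
17. T4 LOAD -> counter=9 r=(4,4,5,9) succ=(0,2,1,3) retry=(1,0,1,0)
18. T4 CAS -> counter=10 r=(4,4,5,9) succ=(0,2,1,4) retry=(1,0,1,0)

counter=10 r=(4,4,5,9) succ=(0,2,1,4) retry=(1,0,1,0)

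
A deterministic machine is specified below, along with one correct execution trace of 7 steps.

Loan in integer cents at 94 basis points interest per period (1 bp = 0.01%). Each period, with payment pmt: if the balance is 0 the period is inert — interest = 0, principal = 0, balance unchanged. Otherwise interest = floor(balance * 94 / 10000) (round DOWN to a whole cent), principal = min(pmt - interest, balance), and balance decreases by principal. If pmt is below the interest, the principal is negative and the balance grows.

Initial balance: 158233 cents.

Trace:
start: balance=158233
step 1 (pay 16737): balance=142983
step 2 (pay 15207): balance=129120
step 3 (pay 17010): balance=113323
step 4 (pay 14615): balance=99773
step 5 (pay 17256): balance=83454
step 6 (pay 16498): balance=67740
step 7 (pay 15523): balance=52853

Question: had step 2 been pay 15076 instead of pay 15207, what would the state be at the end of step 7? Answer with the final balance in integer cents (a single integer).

52991

(re-executing from step 2 with the substitution; state before step 2: balance=142983)
step 2 (pay 15076): balance=129251
step 3 (pay 17010): balance=113455
step 4 (pay 14615): balance=99906
step 5 (pay 17256): balance=83589
step 6 (pay 16498): balance=67876
step 7 (pay 15523): balance=52991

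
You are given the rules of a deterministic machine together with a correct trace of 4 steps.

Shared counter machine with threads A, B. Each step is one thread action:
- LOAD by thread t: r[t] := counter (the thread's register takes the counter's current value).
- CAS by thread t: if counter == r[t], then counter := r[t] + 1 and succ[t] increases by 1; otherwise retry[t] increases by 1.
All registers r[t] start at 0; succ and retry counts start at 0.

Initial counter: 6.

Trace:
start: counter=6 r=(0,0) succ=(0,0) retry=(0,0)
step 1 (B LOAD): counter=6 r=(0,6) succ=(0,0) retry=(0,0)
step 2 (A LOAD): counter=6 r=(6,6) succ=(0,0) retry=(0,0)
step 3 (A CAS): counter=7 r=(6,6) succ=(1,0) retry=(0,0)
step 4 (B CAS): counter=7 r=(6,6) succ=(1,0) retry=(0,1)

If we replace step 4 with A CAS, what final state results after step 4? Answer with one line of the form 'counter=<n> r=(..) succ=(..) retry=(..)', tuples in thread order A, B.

counter=7 r=(6,6) succ=(1,0) retry=(1,0)

(re-executing from step 4 with the substitution; state before step 4: counter=7 r=(6,6) succ=(1,0) retry=(0,0))
step 4 (A CAS): counter=7 r=(6,6) succ=(1,0) retry=(1,0)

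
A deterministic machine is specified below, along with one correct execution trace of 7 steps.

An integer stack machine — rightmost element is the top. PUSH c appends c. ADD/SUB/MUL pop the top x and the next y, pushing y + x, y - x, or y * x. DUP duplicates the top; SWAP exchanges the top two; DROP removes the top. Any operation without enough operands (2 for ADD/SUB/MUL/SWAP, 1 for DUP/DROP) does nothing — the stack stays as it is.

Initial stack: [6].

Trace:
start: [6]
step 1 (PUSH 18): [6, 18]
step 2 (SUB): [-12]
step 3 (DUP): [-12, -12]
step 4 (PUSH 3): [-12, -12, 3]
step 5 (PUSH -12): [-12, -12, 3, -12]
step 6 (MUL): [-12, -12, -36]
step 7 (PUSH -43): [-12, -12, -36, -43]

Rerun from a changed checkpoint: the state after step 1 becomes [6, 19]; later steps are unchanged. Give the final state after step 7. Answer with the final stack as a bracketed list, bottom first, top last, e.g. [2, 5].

[-13, -13, -36, -43]

state after step 1 := [6, 19]
step 2 (SUB): [-13]
step 3 (DUP): [-13, -13]
step 4 (PUSH 3): [-13, -13, 3]
step 5 (PUSH -12): [-13, -13, 3, -12]
step 6 (MUL): [-13, -13, -36]
step 7 (PUSH -43): [-13, -13, -36, -43]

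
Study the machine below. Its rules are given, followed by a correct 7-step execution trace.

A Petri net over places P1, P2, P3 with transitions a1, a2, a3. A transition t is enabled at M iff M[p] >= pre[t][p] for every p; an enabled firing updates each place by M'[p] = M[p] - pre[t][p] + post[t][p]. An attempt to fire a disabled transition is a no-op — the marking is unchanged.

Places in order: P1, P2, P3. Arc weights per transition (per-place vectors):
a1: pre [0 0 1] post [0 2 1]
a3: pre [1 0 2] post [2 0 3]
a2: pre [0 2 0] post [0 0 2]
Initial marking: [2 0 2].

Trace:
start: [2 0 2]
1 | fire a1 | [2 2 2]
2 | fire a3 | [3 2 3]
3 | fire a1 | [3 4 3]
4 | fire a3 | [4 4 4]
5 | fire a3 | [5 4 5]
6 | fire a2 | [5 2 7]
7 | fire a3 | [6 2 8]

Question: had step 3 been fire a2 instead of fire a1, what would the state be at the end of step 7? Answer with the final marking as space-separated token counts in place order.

6 0 8

(re-executing from step 3 with the substitution; state before step 3: [3 2 3])
3 | fire a2 | [3 0 5]
4 | fire a3 | [4 0 6]
5 | fire a3 | [5 0 7]
6 | fire a2 | [5 0 7]
7 | fire a3 | [6 0 8]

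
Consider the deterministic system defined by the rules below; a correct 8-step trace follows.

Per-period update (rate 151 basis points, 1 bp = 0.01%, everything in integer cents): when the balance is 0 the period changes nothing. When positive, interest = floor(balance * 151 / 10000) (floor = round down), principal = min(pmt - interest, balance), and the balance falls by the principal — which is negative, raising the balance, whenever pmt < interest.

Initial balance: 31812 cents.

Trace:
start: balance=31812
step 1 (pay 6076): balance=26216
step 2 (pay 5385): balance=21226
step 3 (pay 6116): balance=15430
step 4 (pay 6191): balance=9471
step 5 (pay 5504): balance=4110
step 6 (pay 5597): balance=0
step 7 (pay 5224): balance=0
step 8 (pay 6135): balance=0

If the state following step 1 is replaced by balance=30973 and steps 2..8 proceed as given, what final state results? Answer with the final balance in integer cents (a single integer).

state after step 1 := balance=30973
step 2 (pay 5385): balance=26055
step 3 (pay 6116): balance=20332
step 4 (pay 6191): balance=14448
step 5 (pay 5504): balance=9162
step 6 (pay 5597): balance=3703
step 7 (pay 5224): balance=0
step 8 (pay 6135): balance=0

0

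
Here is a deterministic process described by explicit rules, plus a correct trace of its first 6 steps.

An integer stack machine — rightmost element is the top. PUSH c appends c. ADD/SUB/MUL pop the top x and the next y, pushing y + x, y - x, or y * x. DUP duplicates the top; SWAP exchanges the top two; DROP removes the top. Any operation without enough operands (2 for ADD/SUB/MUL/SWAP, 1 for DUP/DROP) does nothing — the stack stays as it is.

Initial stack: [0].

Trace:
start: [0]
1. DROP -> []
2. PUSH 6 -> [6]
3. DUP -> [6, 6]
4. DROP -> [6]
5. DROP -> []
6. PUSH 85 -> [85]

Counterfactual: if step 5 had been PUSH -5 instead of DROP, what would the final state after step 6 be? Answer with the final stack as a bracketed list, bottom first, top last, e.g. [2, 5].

[6, -5, 85]

(re-executing from step 5 with the substitution; state before step 5: [6])
5. PUSH -5 -> [6, -5]
6. PUSH 85 -> [6, -5, 85]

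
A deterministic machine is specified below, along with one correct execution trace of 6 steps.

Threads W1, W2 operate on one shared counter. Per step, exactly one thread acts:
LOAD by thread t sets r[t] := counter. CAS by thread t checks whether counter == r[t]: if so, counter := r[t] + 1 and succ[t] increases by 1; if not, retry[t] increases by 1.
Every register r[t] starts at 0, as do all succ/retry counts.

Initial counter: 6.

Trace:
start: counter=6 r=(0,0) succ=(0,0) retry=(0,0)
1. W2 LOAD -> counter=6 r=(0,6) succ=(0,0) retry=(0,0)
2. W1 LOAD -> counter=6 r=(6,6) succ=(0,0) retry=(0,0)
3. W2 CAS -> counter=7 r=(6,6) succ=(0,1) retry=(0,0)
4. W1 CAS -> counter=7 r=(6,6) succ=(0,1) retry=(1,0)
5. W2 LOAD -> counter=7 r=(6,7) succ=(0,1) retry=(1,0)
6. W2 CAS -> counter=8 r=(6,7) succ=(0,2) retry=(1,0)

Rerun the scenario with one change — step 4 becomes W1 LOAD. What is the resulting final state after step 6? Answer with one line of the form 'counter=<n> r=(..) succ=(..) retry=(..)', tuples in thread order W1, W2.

counter=8 r=(7,7) succ=(0,2) retry=(0,0)

(re-executing from step 4 with the substitution; state before step 4: counter=7 r=(6,6) succ=(0,1) retry=(0,0))
4. W1 LOAD -> counter=7 r=(7,6) succ=(0,1) retry=(0,0)
5. W2 LOAD -> counter=7 r=(7,7) succ=(0,1) retry=(0,0)
6. W2 CAS -> counter=8 r=(7,7) succ=(0,2) retry=(0,0)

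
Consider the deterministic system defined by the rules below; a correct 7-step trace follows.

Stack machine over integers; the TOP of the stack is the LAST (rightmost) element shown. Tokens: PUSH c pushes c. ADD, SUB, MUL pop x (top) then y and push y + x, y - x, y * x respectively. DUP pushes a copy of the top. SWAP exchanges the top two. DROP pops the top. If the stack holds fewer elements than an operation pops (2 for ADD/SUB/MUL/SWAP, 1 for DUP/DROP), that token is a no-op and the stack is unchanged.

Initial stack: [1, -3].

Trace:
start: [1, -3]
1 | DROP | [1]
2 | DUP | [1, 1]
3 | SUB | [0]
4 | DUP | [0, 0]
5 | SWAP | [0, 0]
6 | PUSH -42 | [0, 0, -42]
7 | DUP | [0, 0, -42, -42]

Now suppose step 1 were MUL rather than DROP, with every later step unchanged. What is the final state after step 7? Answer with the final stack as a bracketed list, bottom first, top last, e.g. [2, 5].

(re-executing from step 1 with the substitution; state before step 1: [1, -3])
1 | MUL | [-3]
2 | DUP | [-3, -3]
3 | SUB | [0]
4 | DUP | [0, 0]
5 | SWAP | [0, 0]
6 | PUSH -42 | [0, 0, -42]
7 | DUP | [0, 0, -42, -42]

[0, 0, -42, -42]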